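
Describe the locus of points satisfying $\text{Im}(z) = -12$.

Im(z) = y where z = x + yi; the equation y = -12 is satisfied by all points with that y-coordinate
Locus: Horizontal line y = -12


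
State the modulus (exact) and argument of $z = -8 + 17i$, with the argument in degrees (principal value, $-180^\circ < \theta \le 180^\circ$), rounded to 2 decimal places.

|z| = sqrt((-8)^2 + 17^2) = sqrt(353)
arg(z) = arctan(b/a) = arctan(17/-8) (quadrant-adjusted) = 115.20°


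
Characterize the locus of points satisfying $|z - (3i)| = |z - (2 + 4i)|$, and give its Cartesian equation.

|z - z1| = |z - z2| means z is equidistant from z1 and z2,
i.e. the perpendicular bisector of the segment from (0, 3) to (2, 4) (midpoint (1, 7/2)).
With z = x + yi, square both sides:
(x - 0)^2 + (y - 3)^2 = (x - 2)^2 + (y - 4)^2
The x^2 and y^2 terms cancel: 4x + 2y = 20 - 9 = 11
Simplify: 4x + 2y = 11
Locus: Perpendicular bisector of the segment from (0, 3) to (2, 4): the line 4x + 2y = 11


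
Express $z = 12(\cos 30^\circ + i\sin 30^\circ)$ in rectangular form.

a = r cos θ = 12 * sqrt(3)/2 = 6*sqrt(3)
b = r sin θ = 12 * 1/2 = 6
z = 6*sqrt(3) + 6i


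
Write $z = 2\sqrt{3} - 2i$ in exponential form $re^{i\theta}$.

r = |z| = sqrt((2*sqrt(3))^2 + (-2)^2) = sqrt(12 + 4) = sqrt(16) = 4
θ = arctan(b/a) = arctan(-2/3.4641) (quadrant-adjusted) = -30° = -π/6
z = 4e^(-i*π/6)


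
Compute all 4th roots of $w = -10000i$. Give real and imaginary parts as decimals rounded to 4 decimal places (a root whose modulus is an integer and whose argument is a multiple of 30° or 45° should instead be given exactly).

|w| = 10000, arg(w) = 270°
Root modulus = 10000^(1/4) = 10
Root arguments: θ_k = (270° + 360°k)/4 for k = 0, 1, ..., 3
Compute each root as (root modulus)(cos θ_k + i sin θ_k) using full-precision intermediates, then round to 4 decimal places.
Roots: 3.8268 + 9.2388i, -9.2388 + 3.8268i, -3.8268 - 9.2388i, 9.2388 - 3.8268i


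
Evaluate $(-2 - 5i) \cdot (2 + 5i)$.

(a1*a2 - b1*b2) + (a1*b2 + b1*a2)i
= (-4 - (-25)) + (-10 + (-10))i
= 21 - 20i


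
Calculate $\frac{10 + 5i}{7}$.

Divisor is real, so divide each part by 7:
= 10/7 + (5/7)i


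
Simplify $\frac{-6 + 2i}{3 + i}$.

Multiply numerator and denominator by conjugate (3 - i):
= (-6 + 2i)(3 - i) / (3^2 + 1^2)
= (-16 + 12i) / 10
Divide through by 2: (-8 + 6i) / 5
= -8/5 + (6/5)i


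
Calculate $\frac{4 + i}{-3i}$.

Multiply numerator and denominator by conjugate (3i):
= (4 + i)(3i) / (0^2 + (-3)^2)
= (-3 + 12i) / 9
Divide through by 3: (-1 + 4i) / 3
= -1/3 + (4/3)i


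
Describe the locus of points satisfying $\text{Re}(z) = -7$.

Re(z) = x where z = x + yi; the equation x = -7 is satisfied by all points with that x-coordinate
Locus: Vertical line x = -7


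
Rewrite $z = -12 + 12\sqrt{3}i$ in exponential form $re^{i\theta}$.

r = |z| = sqrt((-12)^2 + (12*sqrt(3))^2) = sqrt(144 + 432) = sqrt(576) = 24
θ = arctan(b/a) = arctan(20.7846/-12) (quadrant-adjusted) = 120° = 2π/3
z = 24e^(i*2π/3)


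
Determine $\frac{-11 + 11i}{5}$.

Divisor is real, so divide each part by 5:
= -11/5 + (11/5)i


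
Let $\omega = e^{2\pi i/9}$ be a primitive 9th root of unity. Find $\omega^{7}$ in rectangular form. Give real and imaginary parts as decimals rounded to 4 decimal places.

ω^7 = e^(2πi·7/9) = e^(i·14π/9)
= cos(14π/9) + i sin(14π/9)
= 0.1736 - 0.9848i


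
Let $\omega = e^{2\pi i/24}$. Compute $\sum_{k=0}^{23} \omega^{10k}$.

Let ζ = ω^10 = e^(2πi·10/24). Since 24 ∤ 10, ζ ≠ 1.
Sum = Σ_{k=0}^{23} ζ^k = (ζ^24 - 1)/(ζ - 1) = (ω^{10·24} - 1)/(ζ - 1) = (1 - 1)/(ζ - 1) = 0


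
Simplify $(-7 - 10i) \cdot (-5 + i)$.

(a1*a2 - b1*b2) + (a1*b2 + b1*a2)i
= (35 - (-10)) + (-7 + 50)i
= 45 + 43i


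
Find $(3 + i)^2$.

(a + bi)^2 = a^2 - b^2 + 2abi
= 3^2 - 1^2 + 2*3*1i
= 8 + 6i


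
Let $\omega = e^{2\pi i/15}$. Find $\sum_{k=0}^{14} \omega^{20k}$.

Let ζ = ω^20 = e^(2πi·20/15). Since 15 ∤ 20, ζ ≠ 1.
Sum = Σ_{k=0}^{14} ζ^k = (ζ^15 - 1)/(ζ - 1) = (ω^{20·15} - 1)/(ζ - 1) = (1 - 1)/(ζ - 1) = 0


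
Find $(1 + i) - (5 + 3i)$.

(1 - 5) + (1 - 3)i = -4 - 2i


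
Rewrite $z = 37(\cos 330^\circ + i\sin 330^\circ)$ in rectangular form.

a = r cos θ = 37 * sqrt(3)/2 = 37*sqrt(3)/2
b = r sin θ = 37 * -1/2 = -37/2
z = 37*sqrt(3)/2 - (37/2)i


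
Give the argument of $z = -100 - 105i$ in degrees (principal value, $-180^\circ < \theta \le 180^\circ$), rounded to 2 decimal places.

θ = arctan(b/a) = arctan(-105/-100) (quadrant-adjusted) = -133.60°


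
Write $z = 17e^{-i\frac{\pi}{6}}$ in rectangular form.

a = r cos θ = 17 * sqrt(3)/2 = 17*sqrt(3)/2
b = r sin θ = 17 * -1/2 = -17/2
z = 17*sqrt(3)/2 - (17/2)i


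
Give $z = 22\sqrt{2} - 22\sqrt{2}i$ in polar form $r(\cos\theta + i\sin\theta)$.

r = |z| = sqrt(a^2 + b^2) = sqrt((22*sqrt(2))^2 + (-22*sqrt(2))^2) = sqrt(968 + 968) = sqrt(1936) = 44
θ = arctan(b/a) = arctan(-31.1127/31.1127) (quadrant-adjusted) = 315°
z = 44(cos 315° + i sin 315°)


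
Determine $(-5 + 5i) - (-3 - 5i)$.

(-5 - (-3)) + (5 - (-5))i = -2 + 10i


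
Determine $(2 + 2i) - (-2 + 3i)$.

(2 - (-2)) + (2 - 3)i = 4 - i


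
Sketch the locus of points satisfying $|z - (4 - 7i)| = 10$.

|z - z0| = r describes a circle centered at z0 with radius r
Here z0 = 4 - 7i and r = 10
Locus: Circle centered at (4, -7) with radius 10


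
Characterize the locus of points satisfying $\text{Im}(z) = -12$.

Im(z) = y where z = x + yi; the equation y = -12 is satisfied by all points with that y-coordinate
Locus: Horizontal line y = -12


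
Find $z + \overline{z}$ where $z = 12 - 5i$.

z + conjugate(z) = (a + bi) + (a - bi) = 2a
= 2 * 12 = 24


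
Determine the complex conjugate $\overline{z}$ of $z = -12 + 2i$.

If z = a + bi, then conjugate(z) = a - bi
conjugate(-12 + 2i) = -12 - 2i


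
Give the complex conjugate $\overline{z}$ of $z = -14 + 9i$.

If z = a + bi, then conjugate(z) = a - bi
conjugate(-14 + 9i) = -14 - 9i


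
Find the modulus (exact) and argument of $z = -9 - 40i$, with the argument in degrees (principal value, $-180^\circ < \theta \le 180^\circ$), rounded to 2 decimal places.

|z| = sqrt((-9)^2 + (-40)^2) = 41
arg(z) = arctan(b/a) = arctan(-40/-9) (quadrant-adjusted) = -102.68°


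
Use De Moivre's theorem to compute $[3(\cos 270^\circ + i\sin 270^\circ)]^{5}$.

By De Moivre: z^n = r^n(cos(nθ) + i sin(nθ))
= 3^5(cos(5*270°) + i sin(5*270°))
= 243(cos 270° + i sin 270°)
= -243i


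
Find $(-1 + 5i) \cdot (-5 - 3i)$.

(a1*a2 - b1*b2) + (a1*b2 + b1*a2)i
= (5 - (-15)) + (3 + (-25))i
= 20 - 22i


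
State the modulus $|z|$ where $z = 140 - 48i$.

|z| = sqrt(a^2 + b^2) = sqrt(140^2 + (-48)^2) = sqrt(21904) = 148


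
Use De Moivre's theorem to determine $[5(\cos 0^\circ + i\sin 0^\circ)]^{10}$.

By De Moivre: z^n = r^n(cos(nθ) + i sin(nθ))
= 5^10(cos(10*0°) + i sin(10*0°))
= 9765625(cos 0° + i sin 0°)
= 9765625


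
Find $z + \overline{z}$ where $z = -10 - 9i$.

z + conjugate(z) = (a + bi) + (a - bi) = 2a
= 2 * (-10) = -20


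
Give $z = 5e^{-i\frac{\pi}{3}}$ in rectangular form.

a = r cos θ = 5 * 1/2 = 5/2
b = r sin θ = 5 * -sqrt(3)/2 = -5*sqrt(3)/2
z = 5/2 - (5*sqrt(3)/2)i


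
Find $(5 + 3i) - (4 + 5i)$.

(5 - 4) + (3 - 5)i = 1 - 2i


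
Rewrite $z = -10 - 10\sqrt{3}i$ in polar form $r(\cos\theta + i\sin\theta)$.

r = |z| = sqrt(a^2 + b^2) = sqrt((-10)^2 + (-10*sqrt(3))^2) = sqrt(100 + 300) = sqrt(400) = 20
θ = arctan(b/a) = arctan(-17.3205/-10) (quadrant-adjusted) = 240°
z = 20(cos 240° + i sin 240°)


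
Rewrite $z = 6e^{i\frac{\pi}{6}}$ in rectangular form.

a = r cos θ = 6 * sqrt(3)/2 = 3*sqrt(3)
b = r sin θ = 6 * 1/2 = 3
z = 3*sqrt(3) + 3i


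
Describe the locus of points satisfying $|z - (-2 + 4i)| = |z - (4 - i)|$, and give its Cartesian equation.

|z - z1| = |z - z2| means z is equidistant from z1 and z2,
i.e. the perpendicular bisector of the segment from (-2, 4) to (4, -1) (midpoint (1, 3/2)).
With z = x + yi, square both sides:
(x - (-2))^2 + (y - 4)^2 = (x - 4)^2 + (y - (-1))^2
The x^2 and y^2 terms cancel: 12x + (-10)y = 17 - 20 = -3
Simplify: 12x - 10y = -3
Locus: Perpendicular bisector of the segment from (-2, 4) to (4, -1): the line 12x - 10y = -3


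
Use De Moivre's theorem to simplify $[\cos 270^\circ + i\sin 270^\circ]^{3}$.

By De Moivre: z^n = r^n(cos(nθ) + i sin(nθ))
= 1^3(cos(3*270°) + i sin(3*270°))
= 1(cos 90° + i sin 90°)
= i


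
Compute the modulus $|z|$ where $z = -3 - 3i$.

|z| = sqrt(a^2 + b^2) = sqrt((-3)^2 + (-3)^2) = sqrt(18) = sqrt(18)


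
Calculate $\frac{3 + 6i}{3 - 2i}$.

Multiply numerator and denominator by conjugate (3 + 2i):
= (3 + 6i)(3 + 2i) / (3^2 + (-2)^2)
= (-3 + 24i) / 13
= -3/13 + (24/13)i


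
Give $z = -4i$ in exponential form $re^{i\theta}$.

r = |z| = sqrt((0)^2 + (-4)^2) = sqrt(0 + 16) = sqrt(16) = 4
a = 0 and b < 0, so z lies on the negative imaginary axis: θ = -90° = -π/2
z = 4e^(-i*π/2)


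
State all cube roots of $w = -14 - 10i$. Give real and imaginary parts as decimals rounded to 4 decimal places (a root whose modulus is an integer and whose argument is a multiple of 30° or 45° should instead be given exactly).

|w| = sqrt(296) ≈ 17.204651, arg(w) ≈ 215.537678°
Root modulus = sqrt(296)^(1/3) ≈ 2.581558
Root arguments: θ_k = (arg(w) + 360°k)/3 for k = 0, 1, ..., 2
Compute each root as (root modulus)(cos θ_k + i sin θ_k) using full-precision intermediates, then round to 4 decimal places.
Roots: 0.8043 + 2.4531i, -2.5266 - 0.5299i, 1.7222 - 1.9231i


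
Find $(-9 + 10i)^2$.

(a + bi)^2 = a^2 - b^2 + 2abi
= (-9)^2 - 10^2 + 2*(-9)*10i
= -19 - 180i


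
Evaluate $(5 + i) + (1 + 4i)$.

(5 + 1) + (1 + 4)i = 6 + 5i


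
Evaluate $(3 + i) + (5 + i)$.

(3 + 5) + (1 + 1)i = 8 + 2i


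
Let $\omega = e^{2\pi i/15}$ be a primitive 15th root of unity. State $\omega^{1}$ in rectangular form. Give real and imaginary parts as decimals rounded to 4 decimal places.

ω^1 = e^(2πi·1/15) = e^(i·2π/15)
= cos(2π/15) + i sin(2π/15)
= 0.9135 + 0.4067i


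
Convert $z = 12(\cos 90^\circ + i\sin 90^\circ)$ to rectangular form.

a = r cos θ = 12 * 0 = 0
b = r sin θ = 12 * 1 = 12
z = 12i


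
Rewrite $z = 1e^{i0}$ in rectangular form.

a = r cos θ = 1 * 1 = 1
b = r sin θ = 1 * 0 = 0
z = 1


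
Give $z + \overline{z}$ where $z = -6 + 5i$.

z + conjugate(z) = (a + bi) + (a - bi) = 2a
= 2 * (-6) = -12


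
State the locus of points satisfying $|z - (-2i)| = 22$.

|z - z0| = r describes a circle centered at z0 with radius r
Here z0 = -2i and r = 22
Locus: Circle centered at (0, -2) with radius 22


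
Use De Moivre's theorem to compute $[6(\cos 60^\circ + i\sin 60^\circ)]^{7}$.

By De Moivre: z^n = r^n(cos(nθ) + i sin(nθ))
= 6^7(cos(7*60°) + i sin(7*60°))
= 279936(cos 60° + i sin 60°)
= 139968 + 139968*sqrt(3)i


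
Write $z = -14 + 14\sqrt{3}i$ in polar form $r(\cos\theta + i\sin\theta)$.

r = |z| = sqrt(a^2 + b^2) = sqrt((-14)^2 + (14*sqrt(3))^2) = sqrt(196 + 588) = sqrt(784) = 28
θ = arctan(b/a) = arctan(24.2487/-14) (quadrant-adjusted) = 120°
z = 28(cos 120° + i sin 120°)


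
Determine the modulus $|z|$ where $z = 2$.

|z| = sqrt(a^2 + b^2) = sqrt(2^2 + 0^2) = sqrt(4) = 2


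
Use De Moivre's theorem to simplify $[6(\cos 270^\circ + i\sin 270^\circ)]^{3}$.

By De Moivre: z^n = r^n(cos(nθ) + i sin(nθ))
= 6^3(cos(3*270°) + i sin(3*270°))
= 216(cos 90° + i sin 90°)
= 216i


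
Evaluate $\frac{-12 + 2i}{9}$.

Divisor is real, so divide each part by 9:
= -4/3 + (2/9)i


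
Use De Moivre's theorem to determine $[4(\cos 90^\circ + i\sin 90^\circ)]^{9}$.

By De Moivre: z^n = r^n(cos(nθ) + i sin(nθ))
= 4^9(cos(9*90°) + i sin(9*90°))
= 262144(cos 90° + i sin 90°)
= 262144i


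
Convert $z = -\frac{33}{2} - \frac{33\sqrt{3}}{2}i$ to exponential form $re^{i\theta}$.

r = |z| = sqrt((-33/2)^2 + (-33*sqrt(3)/2)^2) = sqrt(1089/4 + 3267/4) = sqrt(1089) = 33
θ = arctan(b/a) = arctan(-28.5788/-16.5) (quadrant-adjusted) = 240° = 4π/3
z = 33e^(i*4π/3)


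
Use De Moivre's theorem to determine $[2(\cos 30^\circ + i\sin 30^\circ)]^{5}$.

By De Moivre: z^n = r^n(cos(nθ) + i sin(nθ))
= 2^5(cos(5*30°) + i sin(5*30°))
= 32(cos 150° + i sin 150°)
= -16*sqrt(3) + 16i


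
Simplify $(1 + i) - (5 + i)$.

(1 - 5) + (1 - 1)i = -4


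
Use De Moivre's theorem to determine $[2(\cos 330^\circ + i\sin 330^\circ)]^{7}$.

By De Moivre: z^n = r^n(cos(nθ) + i sin(nθ))
= 2^7(cos(7*330°) + i sin(7*330°))
= 128(cos 150° + i sin 150°)
= -64*sqrt(3) + 64i


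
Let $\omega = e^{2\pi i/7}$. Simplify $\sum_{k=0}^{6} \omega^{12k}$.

Let ζ = ω^12 = e^(2πi·12/7). Since 7 ∤ 12, ζ ≠ 1.
Sum = Σ_{k=0}^{6} ζ^k = (ζ^7 - 1)/(ζ - 1) = (ω^{12·7} - 1)/(ζ - 1) = (1 - 1)/(ζ - 1) = 0


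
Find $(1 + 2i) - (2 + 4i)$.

(1 - 2) + (2 - 4)i = -1 - 2i


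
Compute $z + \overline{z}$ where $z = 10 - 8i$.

z + conjugate(z) = (a + bi) + (a - bi) = 2a
= 2 * 10 = 20


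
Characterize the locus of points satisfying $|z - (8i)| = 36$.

|z - z0| = r describes a circle centered at z0 with radius r
Here z0 = 8i and r = 36
Locus: Circle centered at (0, 8) with radius 36


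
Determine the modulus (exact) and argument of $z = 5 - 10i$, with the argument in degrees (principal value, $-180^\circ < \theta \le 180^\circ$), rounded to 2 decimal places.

|z| = sqrt(5^2 + (-10)^2) = sqrt(125)
arg(z) = arctan(b/a) = arctan(-10/5) (quadrant-adjusted) = -63.43°


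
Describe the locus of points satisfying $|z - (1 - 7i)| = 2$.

|z - z0| = r describes a circle centered at z0 with radius r
Here z0 = 1 - 7i and r = 2
Locus: Circle centered at (1, -7) with radius 2


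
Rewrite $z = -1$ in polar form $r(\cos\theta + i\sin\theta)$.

r = |z| = sqrt(a^2 + b^2) = sqrt((-1)^2 + (0)^2) = sqrt(1 + 0) = sqrt(1) = 1
b = 0 and a < 0, so z lies on the negative real axis: θ = 180°
z = 1(cos 180° + i sin 180°)


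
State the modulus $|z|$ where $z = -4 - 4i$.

|z| = sqrt(a^2 + b^2) = sqrt((-4)^2 + (-4)^2) = sqrt(32) = sqrt(32)


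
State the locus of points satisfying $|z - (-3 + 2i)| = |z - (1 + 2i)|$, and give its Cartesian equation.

|z - z1| = |z - z2| means z is equidistant from z1 and z2,
i.e. the perpendicular bisector of the segment from (-3, 2) to (1, 2) (midpoint (-1, 2)).
With z = x + yi, square both sides:
(x - (-3))^2 + (y - 2)^2 = (x - 1)^2 + (y - 2)^2
The x^2 and y^2 terms cancel: 8x + 0y = 5 - 13 = -8
Simplify: x = -1
Locus: Perpendicular bisector of the segment from (-3, 2) to (1, 2): the line x = -1


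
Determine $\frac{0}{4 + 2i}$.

Multiply numerator and denominator by conjugate (4 - 2i):
= (0)(4 - 2i) / (4^2 + 2^2)
= (0) / 20
= 0


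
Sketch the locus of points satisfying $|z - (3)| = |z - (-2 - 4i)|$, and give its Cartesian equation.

|z - z1| = |z - z2| means z is equidistant from z1 and z2,
i.e. the perpendicular bisector of the segment from (3, 0) to (-2, -4) (midpoint (1/2, -2)).
With z = x + yi, square both sides:
(x - 3)^2 + (y - 0)^2 = (x - (-2))^2 + (y - (-4))^2
The x^2 and y^2 terms cancel: -10x + (-8)y = 20 - 9 = 11
Simplify: 10x + 8y = -11
Locus: Perpendicular bisector of the segment from (3, 0) to (-2, -4): the line 10x + 8y = -11


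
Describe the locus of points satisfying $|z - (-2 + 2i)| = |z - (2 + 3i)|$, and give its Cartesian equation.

|z - z1| = |z - z2| means z is equidistant from z1 and z2,
i.e. the perpendicular bisector of the segment from (-2, 2) to (2, 3) (midpoint (0, 5/2)).
With z = x + yi, square both sides:
(x - (-2))^2 + (y - 2)^2 = (x - 2)^2 + (y - 3)^2
The x^2 and y^2 terms cancel: 8x + 2y = 13 - 8 = 5
Simplify: 8x + 2y = 5
Locus: Perpendicular bisector of the segment from (-2, 2) to (2, 3): the line 8x + 2y = 5


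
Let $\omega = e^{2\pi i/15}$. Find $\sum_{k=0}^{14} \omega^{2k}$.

Let ζ = ω^2 = e^(2πi·2/15). Since 15 ∤ 2, ζ ≠ 1.
Sum = Σ_{k=0}^{14} ζ^k = (ζ^15 - 1)/(ζ - 1) = (ω^{2·15} - 1)/(ζ - 1) = (1 - 1)/(ζ - 1) = 0


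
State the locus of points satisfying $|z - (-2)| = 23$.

|z - z0| = r describes a circle centered at z0 with radius r
Here z0 = -2 and r = 23
Locus: Circle centered at (-2, 0) with radius 23


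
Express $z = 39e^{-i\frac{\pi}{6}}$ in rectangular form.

a = r cos θ = 39 * sqrt(3)/2 = 39*sqrt(3)/2
b = r sin θ = 39 * -1/2 = -39/2
z = 39*sqrt(3)/2 - (39/2)i


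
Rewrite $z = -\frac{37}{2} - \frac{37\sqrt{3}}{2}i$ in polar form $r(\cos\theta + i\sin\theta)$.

r = |z| = sqrt(a^2 + b^2) = sqrt((-37/2)^2 + (-37*sqrt(3)/2)^2) = sqrt(1369/4 + 4107/4) = sqrt(1369) = 37
θ = arctan(b/a) = arctan(-32.0429/-18.5) (quadrant-adjusted) = 240°
z = 37(cos 240° + i sin 240°)


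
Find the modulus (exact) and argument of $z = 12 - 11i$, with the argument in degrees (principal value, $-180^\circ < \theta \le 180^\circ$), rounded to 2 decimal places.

|z| = sqrt(12^2 + (-11)^2) = sqrt(265)
arg(z) = arctan(b/a) = arctan(-11/12) (quadrant-adjusted) = -42.51°


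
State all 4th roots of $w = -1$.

|w| = 1, arg(w) = 180°
Root modulus = 1^(1/4) = 1
Root arguments: θ_k = (180° + 360°k)/4 for k = 0, 1, ..., 3
Roots: sqrt(2)/2 + (sqrt(2)/2)i, -sqrt(2)/2 + (sqrt(2)/2)i, -sqrt(2)/2 - (sqrt(2)/2)i, sqrt(2)/2 - (sqrt(2)/2)i


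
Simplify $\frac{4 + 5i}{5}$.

Divisor is real, so divide each part by 5:
= 4/5 + i


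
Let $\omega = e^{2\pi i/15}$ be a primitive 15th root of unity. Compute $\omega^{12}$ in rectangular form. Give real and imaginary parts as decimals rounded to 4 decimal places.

ω^12 = e^(2πi·12/15) = e^(i·8π/5)
= cos(8π/5) + i sin(8π/5)
= 0.3090 - 0.9511i


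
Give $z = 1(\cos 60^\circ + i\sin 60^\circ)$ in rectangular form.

a = r cos θ = 1 * 1/2 = 1/2
b = r sin θ = 1 * sqrt(3)/2 = sqrt(3)/2
z = 1/2 + (sqrt(3)/2)i


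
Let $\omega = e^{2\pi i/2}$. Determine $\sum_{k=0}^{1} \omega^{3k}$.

Let ζ = ω^3 = e^(2πi·3/2). Since 2 ∤ 3, ζ ≠ 1.
Sum = Σ_{k=0}^{1} ζ^k = (ζ^2 - 1)/(ζ - 1) = (ω^{3·2} - 1)/(ζ - 1) = (1 - 1)/(ζ - 1) = 0


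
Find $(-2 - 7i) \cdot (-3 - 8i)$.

(a1*a2 - b1*b2) + (a1*b2 + b1*a2)i
= (6 - 56) + (16 + 21)i
= -50 + 37i


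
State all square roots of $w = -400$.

|w| = 400, arg(w) = 180°
Root modulus = 400^(1/2) = 20
Root arguments: θ_k = (180° + 360°k)/2 for k = 0, 1, ..., 1
Roots: 20i, -20i


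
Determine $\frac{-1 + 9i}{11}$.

Divisor is real, so divide each part by 11:
= -1/11 + (9/11)i


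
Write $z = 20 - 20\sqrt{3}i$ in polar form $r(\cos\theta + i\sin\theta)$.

r = |z| = sqrt(a^2 + b^2) = sqrt((20)^2 + (-20*sqrt(3))^2) = sqrt(400 + 1200) = sqrt(1600) = 40
θ = arctan(b/a) = arctan(-34.641/20) (quadrant-adjusted) = 300°
z = 40(cos 300° + i sin 300°)


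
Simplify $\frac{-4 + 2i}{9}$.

Divisor is real, so divide each part by 9:
= -4/9 + (2/9)i


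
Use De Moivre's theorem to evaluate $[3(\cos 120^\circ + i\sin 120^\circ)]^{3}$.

By De Moivre: z^n = r^n(cos(nθ) + i sin(nθ))
= 3^3(cos(3*120°) + i sin(3*120°))
= 27(cos 0° + i sin 0°)
= 27


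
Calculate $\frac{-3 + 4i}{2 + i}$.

Multiply numerator and denominator by conjugate (2 - i):
= (-3 + 4i)(2 - i) / (2^2 + 1^2)
= (-2 + 11i) / 5
= -2/5 + (11/5)i


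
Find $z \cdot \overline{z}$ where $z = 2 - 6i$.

z * conjugate(z) = |z|^2 = a^2 + b^2
= 2^2 + (-6)^2 = 40


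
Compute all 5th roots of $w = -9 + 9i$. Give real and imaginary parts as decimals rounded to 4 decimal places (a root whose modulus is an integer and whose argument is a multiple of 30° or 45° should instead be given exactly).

|w| = sqrt(162) ≈ 12.727922, arg(w) = 135°
Root modulus = sqrt(162)^(1/5) ≈ 1.663227
Root arguments: θ_k = (135° + 360°k)/5 for k = 0, 1, ..., 4
Compute each root as (root modulus)(cos θ_k + i sin θ_k) using full-precision intermediates, then round to 4 decimal places.
Roots: 1.4819 + 0.7551i, -0.2602 + 1.6427i, -1.6427 + 0.2602i, -0.7551 - 1.4819i, 1.1761 - 1.1761i


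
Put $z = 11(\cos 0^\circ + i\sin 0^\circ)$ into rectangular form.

a = r cos θ = 11 * 1 = 11
b = r sin θ = 11 * 0 = 0
z = 11


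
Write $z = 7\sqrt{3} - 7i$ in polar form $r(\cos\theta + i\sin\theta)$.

r = |z| = sqrt(a^2 + b^2) = sqrt((7*sqrt(3))^2 + (-7)^2) = sqrt(147 + 49) = sqrt(196) = 14
θ = arctan(b/a) = arctan(-7/12.1244) (quadrant-adjusted) = 330°
z = 14(cos 330° + i sin 330°)


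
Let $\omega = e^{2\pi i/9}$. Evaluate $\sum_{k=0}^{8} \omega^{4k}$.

Let ζ = ω^4 = e^(2πi·4/9). Since 9 ∤ 4, ζ ≠ 1.
Sum = Σ_{k=0}^{8} ζ^k = (ζ^9 - 1)/(ζ - 1) = (ω^{4·9} - 1)/(ζ - 1) = (1 - 1)/(ζ - 1) = 0


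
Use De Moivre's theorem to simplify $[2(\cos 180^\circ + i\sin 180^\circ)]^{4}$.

By De Moivre: z^n = r^n(cos(nθ) + i sin(nθ))
= 2^4(cos(4*180°) + i sin(4*180°))
= 16(cos 0° + i sin 0°)
= 16


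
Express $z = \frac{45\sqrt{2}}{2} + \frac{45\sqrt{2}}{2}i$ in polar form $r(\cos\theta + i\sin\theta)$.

r = |z| = sqrt(a^2 + b^2) = sqrt((45*sqrt(2)/2)^2 + (45*sqrt(2)/2)^2) = sqrt(2025/2 + 2025/2) = sqrt(2025) = 45
θ = arctan(b/a) = arctan(31.8198/31.8198) (quadrant-adjusted) = 45°
z = 45(cos 45° + i sin 45°)


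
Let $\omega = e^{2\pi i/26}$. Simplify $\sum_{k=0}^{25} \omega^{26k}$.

Since 26 divides 26, ω^26 = (ω^26)^1 = 1^1 = 1, so every term is 1.
Sum = 26 · 1 = 26


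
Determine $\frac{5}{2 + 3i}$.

Multiply numerator and denominator by conjugate (2 - 3i):
= (5)(2 - 3i) / (2^2 + 3^2)
= (10 - 15i) / 13
= 10/13 - (15/13)i


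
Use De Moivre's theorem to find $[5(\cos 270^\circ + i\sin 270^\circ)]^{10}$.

By De Moivre: z^n = r^n(cos(nθ) + i sin(nθ))
= 5^10(cos(10*270°) + i sin(10*270°))
= 9765625(cos 180° + i sin 180°)
= -9765625


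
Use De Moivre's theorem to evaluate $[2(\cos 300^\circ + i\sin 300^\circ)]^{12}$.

By De Moivre: z^n = r^n(cos(nθ) + i sin(nθ))
= 2^12(cos(12*300°) + i sin(12*300°))
= 4096(cos 0° + i sin 0°)
= 4096


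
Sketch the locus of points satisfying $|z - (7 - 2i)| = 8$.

|z - z0| = r describes a circle centered at z0 with radius r
Here z0 = 7 - 2i and r = 8
Locus: Circle centered at (7, -2) with radius 8


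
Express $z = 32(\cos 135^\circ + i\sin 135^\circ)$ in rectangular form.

a = r cos θ = 32 * -sqrt(2)/2 = -16*sqrt(2)
b = r sin θ = 32 * sqrt(2)/2 = 16*sqrt(2)
z = -16*sqrt(2) + 16*sqrt(2)i


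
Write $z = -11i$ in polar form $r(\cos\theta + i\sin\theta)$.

r = |z| = sqrt(a^2 + b^2) = sqrt((0)^2 + (-11)^2) = sqrt(0 + 121) = sqrt(121) = 11
a = 0 and b < 0, so z lies on the negative imaginary axis: θ = 270°
z = 11(cos 270° + i sin 270°)


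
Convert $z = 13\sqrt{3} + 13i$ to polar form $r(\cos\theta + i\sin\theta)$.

r = |z| = sqrt(a^2 + b^2) = sqrt((13*sqrt(3))^2 + (13)^2) = sqrt(507 + 169) = sqrt(676) = 26
θ = arctan(b/a) = arctan(13/22.5167) (quadrant-adjusted) = 30°
z = 26(cos 30° + i sin 30°)


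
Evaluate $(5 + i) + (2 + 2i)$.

(5 + 2) + (1 + 2)i = 7 + 3i


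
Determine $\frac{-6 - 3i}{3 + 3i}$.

Multiply numerator and denominator by conjugate (3 - 3i):
= (-6 - 3i)(3 - 3i) / (3^2 + 3^2)
= (-27 + 9i) / 18
Divide through by 9: (-3 + i) / 2
= -3/2 + (1/2)i


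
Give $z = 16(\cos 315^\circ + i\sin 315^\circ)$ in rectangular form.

a = r cos θ = 16 * sqrt(2)/2 = 8*sqrt(2)
b = r sin θ = 16 * -sqrt(2)/2 = -8*sqrt(2)
z = 8*sqrt(2) - 8*sqrt(2)i


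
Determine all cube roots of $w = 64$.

|w| = 64, arg(w) = 0°
Root modulus = 64^(1/3) = 4
Root arguments: θ_k = (0° + 360°k)/3 for k = 0, 1, ..., 2
Roots: 4, -2 + 2*sqrt(3)i, -2 - 2*sqrt(3)i


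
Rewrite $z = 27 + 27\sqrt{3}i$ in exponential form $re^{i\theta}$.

r = |z| = sqrt((27)^2 + (27*sqrt(3))^2) = sqrt(729 + 2187) = sqrt(2916) = 54
θ = arctan(b/a) = arctan(46.7654/27) (quadrant-adjusted) = 60° = π/3
z = 54e^(i*π/3)


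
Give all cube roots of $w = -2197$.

|w| = 2197, arg(w) = 180°
Root modulus = 2197^(1/3) = 13
Root arguments: θ_k = (180° + 360°k)/3 for k = 0, 1, ..., 2
Roots: 13/2 + (13*sqrt(3)/2)i, -13, 13/2 - (13*sqrt(3)/2)i


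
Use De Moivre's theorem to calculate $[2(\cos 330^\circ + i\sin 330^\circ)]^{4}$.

By De Moivre: z^n = r^n(cos(nθ) + i sin(nθ))
= 2^4(cos(4*330°) + i sin(4*330°))
= 16(cos 240° + i sin 240°)
= -8 - 8*sqrt(3)i


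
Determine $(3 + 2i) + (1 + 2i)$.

(3 + 1) + (2 + 2)i = 4 + 4i


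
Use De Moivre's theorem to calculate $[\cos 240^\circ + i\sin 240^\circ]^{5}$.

By De Moivre: z^n = r^n(cos(nθ) + i sin(nθ))
= 1^5(cos(5*240°) + i sin(5*240°))
= 1(cos 120° + i sin 120°)
= -1/2 + (sqrt(3)/2)i


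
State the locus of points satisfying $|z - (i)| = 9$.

|z - z0| = r describes a circle centered at z0 with radius r
Here z0 = i and r = 9
Locus: Circle centered at (0, 1) with radius 9


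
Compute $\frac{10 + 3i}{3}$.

Divisor is real, so divide each part by 3:
= 10/3 + i


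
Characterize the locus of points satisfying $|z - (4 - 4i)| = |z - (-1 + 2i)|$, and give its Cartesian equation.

|z - z1| = |z - z2| means z is equidistant from z1 and z2,
i.e. the perpendicular bisector of the segment from (4, -4) to (-1, 2) (midpoint (3/2, -1)).
With z = x + yi, square both sides:
(x - 4)^2 + (y - (-4))^2 = (x - (-1))^2 + (y - 2)^2
The x^2 and y^2 terms cancel: -10x + 12y = 5 - 32 = -27
Simplify: 10x - 12y = 27
Locus: Perpendicular bisector of the segment from (4, -4) to (-1, 2): the line 10x - 12y = 27


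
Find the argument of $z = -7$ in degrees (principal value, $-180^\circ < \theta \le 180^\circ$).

b = 0 and a < 0, so z lies on the negative real axis: θ = 180°


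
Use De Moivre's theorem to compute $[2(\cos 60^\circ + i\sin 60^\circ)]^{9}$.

By De Moivre: z^n = r^n(cos(nθ) + i sin(nθ))
= 2^9(cos(9*60°) + i sin(9*60°))
= 512(cos 180° + i sin 180°)
= -512


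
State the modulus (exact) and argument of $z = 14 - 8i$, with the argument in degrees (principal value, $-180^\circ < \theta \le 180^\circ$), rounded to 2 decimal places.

|z| = sqrt(14^2 + (-8)^2) = sqrt(260)
arg(z) = arctan(b/a) = arctan(-8/14) (quadrant-adjusted) = -29.74°


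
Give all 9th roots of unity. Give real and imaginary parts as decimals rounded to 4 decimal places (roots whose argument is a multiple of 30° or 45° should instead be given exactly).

ω_k = e^(2πik/9) = cos(2πk/9) + i sin(2πk/9) for k = 0, 1, ..., 8
Roots: 1, 0.7660 + 0.6428i, 0.1736 + 0.9848i, -1/2 + (sqrt(3)/2)i, -0.9397 + 0.3420i, -0.9397 - 0.3420i, -1/2 - (sqrt(3)/2)i, 0.1736 - 0.9848i, 0.7660 - 0.6428i


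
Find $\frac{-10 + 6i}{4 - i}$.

Multiply numerator and denominator by conjugate (4 + i):
= (-10 + 6i)(4 + i) / (4^2 + (-1)^2)
= (-46 + 14i) / 17
= -46/17 + (14/17)i


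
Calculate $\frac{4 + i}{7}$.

Divisor is real, so divide each part by 7:
= 4/7 + (1/7)i


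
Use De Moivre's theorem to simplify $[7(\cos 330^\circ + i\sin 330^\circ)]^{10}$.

By De Moivre: z^n = r^n(cos(nθ) + i sin(nθ))
= 7^10(cos(10*330°) + i sin(10*330°))
= 282475249(cos 60° + i sin 60°)
= 282475249/2 + (282475249*sqrt(3)/2)i


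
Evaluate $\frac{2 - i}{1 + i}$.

Multiply numerator and denominator by conjugate (1 - i):
= (2 - i)(1 - i) / (1^2 + 1^2)
= (1 - 3i) / 2
= 1/2 - (3/2)i


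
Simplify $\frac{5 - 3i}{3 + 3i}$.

Multiply numerator and denominator by conjugate (3 - 3i):
= (5 - 3i)(3 - 3i) / (3^2 + 3^2)
= (6 - 24i) / 18
Divide through by 6: (1 - 4i) / 3
= 1/3 - (4/3)i


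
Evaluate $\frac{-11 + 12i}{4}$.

Divisor is real, so divide each part by 4:
= -11/4 + 3i


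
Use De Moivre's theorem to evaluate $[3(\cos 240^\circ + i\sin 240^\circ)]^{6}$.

By De Moivre: z^n = r^n(cos(nθ) + i sin(nθ))
= 3^6(cos(6*240°) + i sin(6*240°))
= 729(cos 0° + i sin 0°)
= 729


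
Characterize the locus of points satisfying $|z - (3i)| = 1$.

|z - z0| = r describes a circle centered at z0 with radius r
Here z0 = 3i and r = 1
Locus: Circle centered at (0, 3) with radius 1


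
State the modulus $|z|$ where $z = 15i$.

|z| = sqrt(a^2 + b^2) = sqrt(0^2 + 15^2) = sqrt(225) = 15


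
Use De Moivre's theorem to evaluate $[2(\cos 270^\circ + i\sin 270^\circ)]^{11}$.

By De Moivre: z^n = r^n(cos(nθ) + i sin(nθ))
= 2^11(cos(11*270°) + i sin(11*270°))
= 2048(cos 90° + i sin 90°)
= 2048i


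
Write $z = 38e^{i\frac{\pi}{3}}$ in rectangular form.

a = r cos θ = 38 * 1/2 = 19
b = r sin θ = 38 * sqrt(3)/2 = 19*sqrt(3)
z = 19 + 19*sqrt(3)i


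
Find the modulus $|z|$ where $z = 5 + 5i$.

|z| = sqrt(a^2 + b^2) = sqrt(5^2 + 5^2) = sqrt(50) = sqrt(50)


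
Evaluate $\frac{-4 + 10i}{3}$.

Divisor is real, so divide each part by 3:
= -4/3 + (10/3)i


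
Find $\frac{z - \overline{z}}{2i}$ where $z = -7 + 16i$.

z - conjugate(z) = 2bi
(z - conjugate(z))/(2i) = 2bi/(2i) = b = 16


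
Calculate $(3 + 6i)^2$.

(a + bi)^2 = a^2 - b^2 + 2abi
= 3^2 - 6^2 + 2*3*6i
= -27 + 36i


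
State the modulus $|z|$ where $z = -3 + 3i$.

|z| = sqrt(a^2 + b^2) = sqrt((-3)^2 + 3^2) = sqrt(18) = sqrt(18)


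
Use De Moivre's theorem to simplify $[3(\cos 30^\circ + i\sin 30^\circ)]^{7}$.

By De Moivre: z^n = r^n(cos(nθ) + i sin(nθ))
= 3^7(cos(7*30°) + i sin(7*30°))
= 2187(cos 210° + i sin 210°)
= -2187*sqrt(3)/2 - (2187/2)i


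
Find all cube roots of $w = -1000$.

|w| = 1000, arg(w) = 180°
Root modulus = 1000^(1/3) = 10
Root arguments: θ_k = (180° + 360°k)/3 for k = 0, 1, ..., 2
Roots: 5 + 5*sqrt(3)i, -10, 5 - 5*sqrt(3)i


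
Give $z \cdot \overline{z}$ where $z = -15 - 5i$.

z * conjugate(z) = |z|^2 = a^2 + b^2
= (-15)^2 + (-5)^2 = 250


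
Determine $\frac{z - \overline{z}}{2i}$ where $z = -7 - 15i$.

z - conjugate(z) = 2bi
(z - conjugate(z))/(2i) = 2bi/(2i) = b = -15


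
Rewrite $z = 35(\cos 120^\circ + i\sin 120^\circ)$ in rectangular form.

a = r cos θ = 35 * -1/2 = -35/2
b = r sin θ = 35 * sqrt(3)/2 = 35*sqrt(3)/2
z = -35/2 + (35*sqrt(3)/2)i


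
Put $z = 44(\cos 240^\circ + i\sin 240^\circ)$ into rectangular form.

a = r cos θ = 44 * -1/2 = -22
b = r sin θ = 44 * -sqrt(3)/2 = -22*sqrt(3)
z = -22 - 22*sqrt(3)i


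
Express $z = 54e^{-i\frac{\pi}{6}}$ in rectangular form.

a = r cos θ = 54 * sqrt(3)/2 = 27*sqrt(3)
b = r sin θ = 54 * -1/2 = -27
z = 27*sqrt(3) - 27i


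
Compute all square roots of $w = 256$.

|w| = 256, arg(w) = 0°
Root modulus = 256^(1/2) = 16
Root arguments: θ_k = (0° + 360°k)/2 for k = 0, 1, ..., 1
Roots: 16, -16


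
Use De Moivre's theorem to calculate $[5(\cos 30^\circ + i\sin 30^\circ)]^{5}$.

By De Moivre: z^n = r^n(cos(nθ) + i sin(nθ))
= 5^5(cos(5*30°) + i sin(5*30°))
= 3125(cos 150° + i sin 150°)
= -3125*sqrt(3)/2 + (3125/2)i


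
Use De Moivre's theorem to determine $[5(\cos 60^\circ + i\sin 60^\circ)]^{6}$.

By De Moivre: z^n = r^n(cos(nθ) + i sin(nθ))
= 5^6(cos(6*60°) + i sin(6*60°))
= 15625(cos 0° + i sin 0°)
= 15625


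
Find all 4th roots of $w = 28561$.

|w| = 28561, arg(w) = 0°
Root modulus = 28561^(1/4) = 13
Root arguments: θ_k = (0° + 360°k)/4 for k = 0, 1, ..., 3
Roots: 13, 13i, -13, -13i


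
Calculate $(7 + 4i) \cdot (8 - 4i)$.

(a1*a2 - b1*b2) + (a1*b2 + b1*a2)i
= (56 - (-16)) + (-28 + 32)i
= 72 + 4i


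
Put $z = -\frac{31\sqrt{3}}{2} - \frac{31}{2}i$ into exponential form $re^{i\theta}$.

r = |z| = sqrt((-31*sqrt(3)/2)^2 + (-31/2)^2) = sqrt(2883/4 + 961/4) = sqrt(961) = 31
θ = arctan(b/a) = arctan(-15.5/-26.8468) (quadrant-adjusted) = -150° = -5π/6
z = 31e^(-i*5π/6)


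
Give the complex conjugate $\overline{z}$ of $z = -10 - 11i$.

If z = a + bi, then conjugate(z) = a - bi
conjugate(-10 - 11i) = -10 + 11i


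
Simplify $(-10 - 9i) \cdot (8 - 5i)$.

(a1*a2 - b1*b2) + (a1*b2 + b1*a2)i
= (-80 - 45) + (50 + (-72))i
= -125 - 22i


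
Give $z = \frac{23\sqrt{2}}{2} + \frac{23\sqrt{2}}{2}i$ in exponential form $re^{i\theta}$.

r = |z| = sqrt((23*sqrt(2)/2)^2 + (23*sqrt(2)/2)^2) = sqrt(529/2 + 529/2) = sqrt(529) = 23
θ = arctan(b/a) = arctan(16.2635/16.2635) (quadrant-adjusted) = 45° = π/4
z = 23e^(i*π/4)


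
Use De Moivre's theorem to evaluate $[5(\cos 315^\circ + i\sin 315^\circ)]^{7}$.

By De Moivre: z^n = r^n(cos(nθ) + i sin(nθ))
= 5^7(cos(7*315°) + i sin(7*315°))
= 78125(cos 45° + i sin 45°)
= 78125*sqrt(2)/2 + (78125*sqrt(2)/2)i


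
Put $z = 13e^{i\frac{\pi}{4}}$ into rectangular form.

a = r cos θ = 13 * sqrt(2)/2 = 13*sqrt(2)/2
b = r sin θ = 13 * sqrt(2)/2 = 13*sqrt(2)/2
z = 13*sqrt(2)/2 + (13*sqrt(2)/2)i


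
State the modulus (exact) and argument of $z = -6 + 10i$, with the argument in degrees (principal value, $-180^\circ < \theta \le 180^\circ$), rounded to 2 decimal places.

|z| = sqrt((-6)^2 + 10^2) = sqrt(136)
arg(z) = arctan(b/a) = arctan(10/-6) (quadrant-adjusted) = 120.96°


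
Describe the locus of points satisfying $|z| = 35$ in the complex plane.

|z| = 35 means sqrt(x^2 + y^2) = 35
This is a circle of radius 35 centered at the origin


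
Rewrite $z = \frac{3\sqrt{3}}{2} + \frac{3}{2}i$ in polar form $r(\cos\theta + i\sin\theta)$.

r = |z| = sqrt(a^2 + b^2) = sqrt((3*sqrt(3)/2)^2 + (3/2)^2) = sqrt(27/4 + 9/4) = sqrt(9) = 3
θ = arctan(b/a) = arctan(1.5/2.5981) (quadrant-adjusted) = 30°
z = 3(cos 30° + i sin 30°)


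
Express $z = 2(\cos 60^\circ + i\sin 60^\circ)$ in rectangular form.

a = r cos θ = 2 * 1/2 = 1
b = r sin θ = 2 * sqrt(3)/2 = sqrt(3)
z = 1 + sqrt(3)i


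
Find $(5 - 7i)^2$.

(a + bi)^2 = a^2 - b^2 + 2abi
= 5^2 - (-7)^2 + 2*5*(-7)i
= -24 - 70i


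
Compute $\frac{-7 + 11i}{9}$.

Divisor is real, so divide each part by 9:
= -7/9 + (11/9)i


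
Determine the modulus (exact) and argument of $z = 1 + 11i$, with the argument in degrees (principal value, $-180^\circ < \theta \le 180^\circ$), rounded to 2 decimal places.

|z| = sqrt(1^2 + 11^2) = sqrt(122)
arg(z) = arctan(b/a) = arctan(11/1) (quadrant-adjusted) = 84.81°


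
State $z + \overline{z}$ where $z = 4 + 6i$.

z + conjugate(z) = (a + bi) + (a - bi) = 2a
= 2 * 4 = 8


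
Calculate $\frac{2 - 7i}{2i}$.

Multiply numerator and denominator by conjugate (-2i):
= (2 - 7i)(-2i) / (0^2 + 2^2)
= (-14 - 4i) / 4
Divide through by 2: (-7 - 2i) / 2
= -7/2 - i


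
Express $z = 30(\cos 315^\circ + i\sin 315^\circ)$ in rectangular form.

a = r cos θ = 30 * sqrt(2)/2 = 15*sqrt(2)
b = r sin θ = 30 * -sqrt(2)/2 = -15*sqrt(2)
z = 15*sqrt(2) - 15*sqrt(2)i


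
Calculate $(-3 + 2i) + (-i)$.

(-3 + 0) + (2 + (-1))i = -3 + i


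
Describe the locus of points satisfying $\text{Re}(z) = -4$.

Re(z) = x where z = x + yi; the equation x = -4 is satisfied by all points with that x-coordinate
Locus: Vertical line x = -4


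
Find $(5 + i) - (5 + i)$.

(5 - 5) + (1 - 1)i = 0


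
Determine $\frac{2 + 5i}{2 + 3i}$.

Multiply numerator and denominator by conjugate (2 - 3i):
= (2 + 5i)(2 - 3i) / (2^2 + 3^2)
= (19 + 4i) / 13
= 19/13 + (4/13)i


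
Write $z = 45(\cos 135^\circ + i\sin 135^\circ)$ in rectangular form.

a = r cos θ = 45 * -sqrt(2)/2 = -45*sqrt(2)/2
b = r sin θ = 45 * sqrt(2)/2 = 45*sqrt(2)/2
z = -45*sqrt(2)/2 + (45*sqrt(2)/2)i


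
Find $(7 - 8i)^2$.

(a + bi)^2 = a^2 - b^2 + 2abi
= 7^2 - (-8)^2 + 2*7*(-8)i
= -15 - 112i


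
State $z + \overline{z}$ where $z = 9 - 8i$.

z + conjugate(z) = (a + bi) + (a - bi) = 2a
= 2 * 9 = 18


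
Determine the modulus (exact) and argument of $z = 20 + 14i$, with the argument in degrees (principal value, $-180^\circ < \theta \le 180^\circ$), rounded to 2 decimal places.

|z| = sqrt(20^2 + 14^2) = sqrt(596)
arg(z) = arctan(b/a) = arctan(14/20) (quadrant-adjusted) = 34.99°


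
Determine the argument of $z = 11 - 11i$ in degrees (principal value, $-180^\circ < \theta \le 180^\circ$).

θ = arctan(b/a) = arctan(-11/11) (quadrant-adjusted) = -45°


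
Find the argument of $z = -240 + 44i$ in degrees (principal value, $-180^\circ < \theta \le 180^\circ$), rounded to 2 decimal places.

θ = arctan(b/a) = arctan(44/-240) (quadrant-adjusted) = 169.61°


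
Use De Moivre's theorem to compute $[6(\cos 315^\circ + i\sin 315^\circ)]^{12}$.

By De Moivre: z^n = r^n(cos(nθ) + i sin(nθ))
= 6^12(cos(12*315°) + i sin(12*315°))
= 2176782336(cos 180° + i sin 180°)
= -2176782336


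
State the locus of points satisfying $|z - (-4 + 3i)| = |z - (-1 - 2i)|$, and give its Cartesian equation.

|z - z1| = |z - z2| means z is equidistant from z1 and z2,
i.e. the perpendicular bisector of the segment from (-4, 3) to (-1, -2) (midpoint (-5/2, 1/2)).
With z = x + yi, square both sides:
(x - (-4))^2 + (y - 3)^2 = (x - (-1))^2 + (y - (-2))^2
The x^2 and y^2 terms cancel: 6x + (-10)y = 5 - 25 = -20
Simplify: 3x - 5y = -10
Locus: Perpendicular bisector of the segment from (-4, 3) to (-1, -2): the line 3x - 5y = -10


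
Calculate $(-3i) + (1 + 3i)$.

(0 + 1) + (-3 + 3)i = 1


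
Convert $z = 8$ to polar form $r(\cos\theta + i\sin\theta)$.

r = |z| = sqrt(a^2 + b^2) = sqrt((8)^2 + (0)^2) = sqrt(64 + 0) = sqrt(64) = 8
b = 0 and a > 0, so z lies on the positive real axis: θ = 0°
z = 8(cos 0° + i sin 0°)


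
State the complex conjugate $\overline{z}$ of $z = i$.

If z = a + bi, then conjugate(z) = a - bi
conjugate(i) = -i


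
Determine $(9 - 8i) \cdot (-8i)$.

(a1*a2 - b1*b2) + (a1*b2 + b1*a2)i
= (0 - 64) + (-72 + 0)i
= -64 - 72i


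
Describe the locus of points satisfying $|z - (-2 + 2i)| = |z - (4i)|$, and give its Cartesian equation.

|z - z1| = |z - z2| means z is equidistant from z1 and z2,
i.e. the perpendicular bisector of the segment from (-2, 2) to (0, 4) (midpoint (-1, 3)).
With z = x + yi, square both sides:
(x - (-2))^2 + (y - 2)^2 = (x - 0)^2 + (y - 4)^2
The x^2 and y^2 terms cancel: 4x + 4y = 16 - 8 = 8
Simplify: x + y = 2
Locus: Perpendicular bisector of the segment from (-2, 2) to (0, 4): the line x + y = 2


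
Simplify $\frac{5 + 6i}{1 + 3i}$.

Multiply numerator and denominator by conjugate (1 - 3i):
= (5 + 6i)(1 - 3i) / (1^2 + 3^2)
= (23 - 9i) / 10
= 23/10 - (9/10)i


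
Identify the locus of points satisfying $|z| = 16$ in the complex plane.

|z| = 16 means sqrt(x^2 + y^2) = 16
This is a circle of radius 16 centered at the origin


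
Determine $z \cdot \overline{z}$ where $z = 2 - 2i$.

z * conjugate(z) = |z|^2 = a^2 + b^2
= 2^2 + (-2)^2 = 8


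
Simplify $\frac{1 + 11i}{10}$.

Divisor is real, so divide each part by 10:
= 1/10 + (11/10)i


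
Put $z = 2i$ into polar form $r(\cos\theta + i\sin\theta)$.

r = |z| = sqrt(a^2 + b^2) = sqrt((0)^2 + (2)^2) = sqrt(0 + 4) = sqrt(4) = 2
a = 0 and b > 0, so z lies on the positive imaginary axis: θ = 90°
z = 2(cos 90° + i sin 90°)


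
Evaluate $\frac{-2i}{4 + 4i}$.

Multiply numerator and denominator by conjugate (4 - 4i):
= (-2i)(4 - 4i) / (4^2 + 4^2)
= (-8 - 8i) / 32
Divide through by 8: (-1 - i) / 4
= -1/4 - (1/4)i


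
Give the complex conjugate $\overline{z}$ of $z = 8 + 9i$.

If z = a + bi, then conjugate(z) = a - bi
conjugate(8 + 9i) = 8 - 9i


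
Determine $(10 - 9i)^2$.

(a + bi)^2 = a^2 - b^2 + 2abi
= 10^2 - (-9)^2 + 2*10*(-9)i
= 19 - 180i


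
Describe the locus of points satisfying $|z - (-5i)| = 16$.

|z - z0| = r describes a circle centered at z0 with radius r
Here z0 = -5i and r = 16
Locus: Circle centered at (0, -5) with radius 16


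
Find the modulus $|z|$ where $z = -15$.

|z| = sqrt(a^2 + b^2) = sqrt((-15)^2 + 0^2) = sqrt(225) = 15


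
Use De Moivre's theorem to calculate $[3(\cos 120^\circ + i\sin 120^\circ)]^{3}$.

By De Moivre: z^n = r^n(cos(nθ) + i sin(nθ))
= 3^3(cos(3*120°) + i sin(3*120°))
= 27(cos 0° + i sin 0°)
= 27
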